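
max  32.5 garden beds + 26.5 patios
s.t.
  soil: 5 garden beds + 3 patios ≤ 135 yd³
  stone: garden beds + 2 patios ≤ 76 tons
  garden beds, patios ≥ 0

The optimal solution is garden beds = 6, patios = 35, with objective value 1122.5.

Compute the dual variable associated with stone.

5

At the optimum: soil uses 135 of 135 (binding); stone uses 76 of 76 (binding).
Dual feasibility on the basic columns requires 5·y_soil + 1·y_stone = 32.5, 3·y_soil + 2·y_stone = 26.5.
→ y_soil = 5.5 and y_stone = 5.
Shadow price of stone = 5.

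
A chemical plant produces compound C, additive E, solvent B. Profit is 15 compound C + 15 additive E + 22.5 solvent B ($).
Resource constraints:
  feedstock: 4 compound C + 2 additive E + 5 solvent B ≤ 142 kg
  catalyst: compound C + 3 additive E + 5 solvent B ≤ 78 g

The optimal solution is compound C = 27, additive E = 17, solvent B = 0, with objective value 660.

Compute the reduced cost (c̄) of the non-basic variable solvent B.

Both feedstock and catalyst are binding at x*.
The binding rows give the dual system: 4·y_feedstock + 1·y_catalyst = 15 and 2·y_feedstock + 3·y_catalyst = 15.
This yields shadow prices y_feedstock = 3, y_catalyst = 3.
Reduced cost of solvent B: c₃ − yᵀa₃ = 22.5 − (3·5 + 3·5) = 22.5 − 30 = -7.5.

-7.5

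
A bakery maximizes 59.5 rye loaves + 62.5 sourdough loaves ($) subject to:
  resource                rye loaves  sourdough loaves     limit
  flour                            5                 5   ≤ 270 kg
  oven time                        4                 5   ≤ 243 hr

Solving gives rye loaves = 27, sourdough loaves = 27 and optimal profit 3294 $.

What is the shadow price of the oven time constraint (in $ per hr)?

3

Both flour and oven time are binding at x*.
Dual feasibility on the basic columns requires 5·y_flour + 4·y_oven time = 59.5, 5·y_flour + 5·y_oven time = 62.5.
→ y_flour = 9.5 and y_oven time = 3.
Shadow price of oven time = 3.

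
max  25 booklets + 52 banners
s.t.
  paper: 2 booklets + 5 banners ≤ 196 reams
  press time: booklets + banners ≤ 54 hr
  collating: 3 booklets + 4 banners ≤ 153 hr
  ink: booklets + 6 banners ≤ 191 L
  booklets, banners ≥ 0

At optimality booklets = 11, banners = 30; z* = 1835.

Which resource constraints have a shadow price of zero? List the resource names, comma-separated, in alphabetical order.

paper, press time

paper: 172/196 (slack 24)
press time: 41/54 (slack 13)
collating: 153/153 (binding)
ink: 191/191 (binding)
By complementary slackness, a constraint with positive slack has shadow price 0 → paper, press time.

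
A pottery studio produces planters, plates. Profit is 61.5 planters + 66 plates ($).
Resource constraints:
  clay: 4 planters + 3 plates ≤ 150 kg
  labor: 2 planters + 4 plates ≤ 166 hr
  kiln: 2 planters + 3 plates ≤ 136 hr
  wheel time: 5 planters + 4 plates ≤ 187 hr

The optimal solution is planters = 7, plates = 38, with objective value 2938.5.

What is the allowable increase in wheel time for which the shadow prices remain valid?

Binding constraints: labor, wheel time. The basis is B = [[2,4],[5,4]] with det -12.
Per unit increase in wheel time, x* moves by d = (0.3333, -0.1667).
The basis stays optimal until clay becomes binding; allowable increase = 9.6 hr.

9.6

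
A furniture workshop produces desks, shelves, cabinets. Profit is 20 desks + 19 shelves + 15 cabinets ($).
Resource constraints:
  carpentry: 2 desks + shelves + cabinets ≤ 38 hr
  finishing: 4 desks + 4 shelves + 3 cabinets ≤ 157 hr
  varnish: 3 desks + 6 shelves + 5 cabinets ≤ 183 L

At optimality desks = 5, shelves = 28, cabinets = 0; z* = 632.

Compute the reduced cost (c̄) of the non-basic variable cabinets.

Check each constraint at x*: carpentry 38/38 (tight); finishing 132/157 (slack 25); varnish 183/183 (tight).
Slack constraints have shadow price 0 (complementary slackness).
The binding rows give the dual system: 2·y_carpentry + 3·y_varnish = 20 and 1·y_carpentry + 6·y_varnish = 19.
→ y_carpentry = 7 and y_varnish = 2.
Reduced cost of cabinets: c₃ − yᵀa₃ = 15 − (7·1 + 2·5) = 15 − 17 = -2.

-2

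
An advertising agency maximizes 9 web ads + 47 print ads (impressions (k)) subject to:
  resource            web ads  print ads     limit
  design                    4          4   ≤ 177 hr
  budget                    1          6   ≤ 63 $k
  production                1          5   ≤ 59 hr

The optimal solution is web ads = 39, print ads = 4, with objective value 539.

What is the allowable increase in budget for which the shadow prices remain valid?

Binding constraints: budget, production. The basis is B = [[1,6],[1,5]] with det -1.
Per unit increase in budget, x* moves by d = (-5, 1).
The basis stays optimal until web ads reaches 0; allowable increase = 7.8 $k.

7.8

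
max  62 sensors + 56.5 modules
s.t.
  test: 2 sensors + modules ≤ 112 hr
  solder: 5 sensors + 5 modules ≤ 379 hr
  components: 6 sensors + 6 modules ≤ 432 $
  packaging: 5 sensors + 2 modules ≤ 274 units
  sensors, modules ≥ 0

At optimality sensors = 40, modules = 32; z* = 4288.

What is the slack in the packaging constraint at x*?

10

packaging used = 5·40 + 2·32 = 264; slack = 274 − 264 = 10.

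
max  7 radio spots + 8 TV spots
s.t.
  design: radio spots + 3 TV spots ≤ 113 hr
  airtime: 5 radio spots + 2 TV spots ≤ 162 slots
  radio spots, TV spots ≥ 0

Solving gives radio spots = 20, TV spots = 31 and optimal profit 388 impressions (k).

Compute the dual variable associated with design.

2

Check each constraint at x*: design 113/113 (tight); airtime 162/162 (tight).
The binding rows give the dual system: 1·y_design + 5·y_airtime = 7 and 3·y_design + 2·y_airtime = 8.
→ y_design = 2 and y_airtime = 1.
Shadow price of design = 2.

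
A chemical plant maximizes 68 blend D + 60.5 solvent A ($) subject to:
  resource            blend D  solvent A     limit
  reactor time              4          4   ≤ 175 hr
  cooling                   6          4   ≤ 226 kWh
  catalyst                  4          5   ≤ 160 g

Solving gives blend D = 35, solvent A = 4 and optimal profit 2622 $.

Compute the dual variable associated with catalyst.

Binding: cooling and catalyst. Non-binding: reactor time (19 unused).
By complementary slackness, y = 0 for the non-binding constraint.
The binding rows give the dual system: 6·y_cooling + 4·y_catalyst = 68 and 4·y_cooling + 5·y_catalyst = 60.5.
This yields shadow prices y_cooling = 7, y_catalyst = 6.5.
Shadow price of catalyst = 6.5.

6.5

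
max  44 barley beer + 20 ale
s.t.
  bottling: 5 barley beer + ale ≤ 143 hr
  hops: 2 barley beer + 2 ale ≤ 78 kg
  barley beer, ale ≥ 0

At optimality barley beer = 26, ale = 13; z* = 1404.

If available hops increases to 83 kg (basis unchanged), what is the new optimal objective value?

Check each constraint at x*: bottling 143/143 (tight); hops 78/78 (tight).
Dual feasibility on the basic columns requires 5·y_bottling + 2·y_hops = 44, 1·y_bottling + 2·y_hops = 20.
Solving: y_bottling = 6, y_hops = 7.
Δz = y_hops·Δb = 7 × (5) = 35, so new z* = 1404 + 35 = 1439.

1439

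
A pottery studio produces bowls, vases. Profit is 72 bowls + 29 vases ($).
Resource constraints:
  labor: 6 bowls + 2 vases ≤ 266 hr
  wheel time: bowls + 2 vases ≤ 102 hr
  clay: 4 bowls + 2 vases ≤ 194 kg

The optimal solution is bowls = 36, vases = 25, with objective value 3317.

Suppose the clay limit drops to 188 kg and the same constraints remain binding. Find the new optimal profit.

At the optimum: labor uses 266 of 266 (binding); wheel time uses 86 of 102 (slack = 16); clay uses 194 of 194 (binding).
Since wheel time is not tight, its dual is 0.
The binding rows give the dual system: 6·y_labor + 4·y_clay = 72 and 2·y_labor + 2·y_clay = 29.
This yields shadow prices y_labor = 7, y_clay = 7.5.
Δz = y_clay·Δb = 7.5 × (-6) = -45, so new z* = 3317 − 45 = 3272.

3272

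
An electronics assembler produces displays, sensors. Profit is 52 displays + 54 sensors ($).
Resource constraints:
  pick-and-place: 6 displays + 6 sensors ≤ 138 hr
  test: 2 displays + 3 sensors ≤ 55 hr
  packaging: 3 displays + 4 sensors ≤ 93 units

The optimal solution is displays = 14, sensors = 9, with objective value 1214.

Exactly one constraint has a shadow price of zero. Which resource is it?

packaging

pick-and-place: 138/138 (binding)
test: 55/55 (binding)
packaging: 78/93 (slack 15)
By complementary slackness, a constraint with positive slack has shadow price 0 → packaging.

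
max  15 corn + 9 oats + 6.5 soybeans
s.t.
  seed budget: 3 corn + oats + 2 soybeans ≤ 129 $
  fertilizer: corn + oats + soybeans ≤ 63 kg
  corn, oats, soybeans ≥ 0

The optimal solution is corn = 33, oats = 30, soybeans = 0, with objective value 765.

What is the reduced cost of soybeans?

At the optimum: seed budget uses 129 of 129 (binding); fertilizer uses 63 of 63 (binding).
From A_Bᵀ y = c: 3·y_seed budget + 1·y_fertilizer = 15; 1·y_seed budget + 1·y_fertilizer = 9.
This yields shadow prices y_seed budget = 3, y_fertilizer = 6.
Reduced cost of soybeans: c₃ − yᵀa₃ = 6.5 − (3·2 + 6·1) = 6.5 − 12 = -5.5.

-5.5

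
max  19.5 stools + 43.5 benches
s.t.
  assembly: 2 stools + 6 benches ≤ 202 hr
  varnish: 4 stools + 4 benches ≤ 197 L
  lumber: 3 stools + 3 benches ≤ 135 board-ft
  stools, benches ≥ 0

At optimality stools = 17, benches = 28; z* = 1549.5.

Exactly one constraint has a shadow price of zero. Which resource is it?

assembly: 202/202 (binding)
varnish: 180/197 (slack 17)
lumber: 135/135 (binding)
By complementary slackness, a constraint with positive slack has shadow price 0 → varnish.

varnish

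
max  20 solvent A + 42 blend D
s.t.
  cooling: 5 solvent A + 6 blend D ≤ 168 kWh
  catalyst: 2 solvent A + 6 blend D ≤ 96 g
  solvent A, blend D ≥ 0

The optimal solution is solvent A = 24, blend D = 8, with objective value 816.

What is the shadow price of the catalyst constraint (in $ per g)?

5

Check each constraint at x*: cooling 168/168 (tight); catalyst 96/96 (tight).
From A_Bᵀ y = c: 5·y_cooling + 2·y_catalyst = 20; 6·y_cooling + 6·y_catalyst = 42.
→ y_cooling = 2 and y_catalyst = 5.
Shadow price of catalyst = 5.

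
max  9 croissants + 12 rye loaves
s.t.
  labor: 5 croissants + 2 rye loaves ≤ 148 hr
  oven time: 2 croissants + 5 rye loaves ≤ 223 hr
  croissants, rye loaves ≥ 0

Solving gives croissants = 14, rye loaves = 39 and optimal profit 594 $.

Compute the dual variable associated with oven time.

2

Both labor and oven time are binding at x*.
The binding rows give the dual system: 5·y_labor + 2·y_oven time = 9 and 2·y_labor + 5·y_oven time = 12.
Solving: y_labor = 1, y_oven time = 2.
Shadow price of oven time = 2.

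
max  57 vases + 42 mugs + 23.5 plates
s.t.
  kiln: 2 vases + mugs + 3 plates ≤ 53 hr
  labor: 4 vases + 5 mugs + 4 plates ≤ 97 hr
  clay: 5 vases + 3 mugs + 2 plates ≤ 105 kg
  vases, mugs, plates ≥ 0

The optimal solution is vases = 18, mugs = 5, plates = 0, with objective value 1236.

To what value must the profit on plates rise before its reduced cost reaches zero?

Check each constraint at x*: kiln 41/53 (slack 12); labor 97/97 (tight); clay 105/105 (tight).
Slack constraints have shadow price 0 (complementary slackness).
The binding rows give the dual system: 4·y_labor + 5·y_clay = 57 and 5·y_labor + 3·y_clay = 42.
→ y_labor = 3 and y_clay = 9.
plates enters the basis when its profit ≥ yᵀa₃ = 3·4 + 9·2 = 30.

30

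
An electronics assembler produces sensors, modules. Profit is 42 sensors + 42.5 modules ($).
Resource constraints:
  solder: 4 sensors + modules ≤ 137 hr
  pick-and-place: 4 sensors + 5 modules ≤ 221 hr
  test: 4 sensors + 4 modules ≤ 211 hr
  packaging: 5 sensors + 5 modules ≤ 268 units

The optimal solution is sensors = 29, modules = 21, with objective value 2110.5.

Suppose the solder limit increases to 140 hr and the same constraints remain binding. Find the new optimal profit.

2118

Binding: solder and pick-and-place. Non-binding: test (11 unused), packaging (18 unused).
Since test, packaging are not tight, their duals are 0.
Dual feasibility on the basic columns requires 4·y_solder + 4·y_pick-and-place = 42, 1·y_solder + 5·y_pick-and-place = 42.5.
This yields shadow prices y_solder = 2.5, y_pick-and-place = 8.
Δz = y_solder·Δb = 2.5 × (3) = 7.5, so new z* = 2110.5 + 7.5 = 2118.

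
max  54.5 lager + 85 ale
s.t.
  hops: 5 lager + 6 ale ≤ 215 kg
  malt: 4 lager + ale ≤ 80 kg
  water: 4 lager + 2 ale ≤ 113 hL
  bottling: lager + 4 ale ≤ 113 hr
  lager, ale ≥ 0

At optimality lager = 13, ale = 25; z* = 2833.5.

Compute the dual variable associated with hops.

At the optimum: hops uses 215 of 215 (binding); malt uses 77 of 80 (slack = 3); water uses 102 of 113 (slack = 11); bottling uses 113 of 113 (binding).
Since malt, water are not tight, their duals are 0.
From A_Bᵀ y = c: 5·y_hops + 1·y_bottling = 54.5; 6·y_hops + 4·y_bottling = 85.
→ y_hops = 9.5 and y_bottling = 7.
Shadow price of hops = 9.5.

9.5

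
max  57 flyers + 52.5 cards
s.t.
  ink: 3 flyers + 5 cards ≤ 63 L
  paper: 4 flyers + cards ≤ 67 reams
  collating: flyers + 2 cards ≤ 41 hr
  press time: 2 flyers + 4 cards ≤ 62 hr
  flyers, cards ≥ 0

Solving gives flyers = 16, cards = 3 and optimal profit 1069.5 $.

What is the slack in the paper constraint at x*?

paper used = 4·16 + 1·3 = 67; slack = 67 − 67 = 0.

0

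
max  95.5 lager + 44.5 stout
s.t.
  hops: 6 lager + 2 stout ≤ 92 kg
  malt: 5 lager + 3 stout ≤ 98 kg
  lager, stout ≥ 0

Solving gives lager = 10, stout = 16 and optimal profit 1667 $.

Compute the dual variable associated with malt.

9.5

At the optimum: hops uses 92 of 92 (binding); malt uses 98 of 98 (binding).
The binding rows give the dual system: 6·y_hops + 5·y_malt = 95.5 and 2·y_hops + 3·y_malt = 44.5.
→ y_hops = 8 and y_malt = 9.5.
Shadow price of malt = 9.5.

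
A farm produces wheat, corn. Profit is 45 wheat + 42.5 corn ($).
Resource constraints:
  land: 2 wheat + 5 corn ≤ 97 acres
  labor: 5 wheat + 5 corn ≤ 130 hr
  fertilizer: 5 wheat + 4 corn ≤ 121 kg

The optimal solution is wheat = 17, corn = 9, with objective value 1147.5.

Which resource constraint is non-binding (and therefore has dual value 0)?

land

land: 79/97 (slack 18)
labor: 130/130 (binding)
fertilizer: 121/121 (binding)
By complementary slackness, a constraint with positive slack has shadow price 0 → land.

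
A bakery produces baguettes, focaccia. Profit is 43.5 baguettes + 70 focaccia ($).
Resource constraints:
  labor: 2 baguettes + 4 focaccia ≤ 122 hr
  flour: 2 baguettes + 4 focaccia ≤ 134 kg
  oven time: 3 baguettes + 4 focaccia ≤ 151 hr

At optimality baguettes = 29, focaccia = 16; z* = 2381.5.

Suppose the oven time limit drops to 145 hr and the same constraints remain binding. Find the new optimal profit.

2330.5

Check each constraint at x*: labor 122/122 (tight); flour 122/134 (slack 12); oven time 151/151 (tight).
Since flour is not tight, its dual is 0.
Dual feasibility on the basic columns requires 2·y_labor + 3·y_oven time = 43.5, 4·y_labor + 4·y_oven time = 70.
This yields shadow prices y_labor = 9, y_oven time = 8.5.
Δz = y_oven time·Δb = 8.5 × (-6) = -51, so new z* = 2381.5 − 51 = 2330.5.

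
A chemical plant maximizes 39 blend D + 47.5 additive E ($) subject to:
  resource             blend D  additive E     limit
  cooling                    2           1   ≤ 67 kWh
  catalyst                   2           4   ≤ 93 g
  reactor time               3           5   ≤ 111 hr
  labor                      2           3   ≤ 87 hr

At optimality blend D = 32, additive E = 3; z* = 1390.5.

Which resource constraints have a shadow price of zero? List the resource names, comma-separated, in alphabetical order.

catalyst, labor

cooling: 67/67 (binding)
catalyst: 76/93 (slack 17)
reactor time: 111/111 (binding)
labor: 73/87 (slack 14)
By complementary slackness, a constraint with positive slack has shadow price 0 → catalyst, labor.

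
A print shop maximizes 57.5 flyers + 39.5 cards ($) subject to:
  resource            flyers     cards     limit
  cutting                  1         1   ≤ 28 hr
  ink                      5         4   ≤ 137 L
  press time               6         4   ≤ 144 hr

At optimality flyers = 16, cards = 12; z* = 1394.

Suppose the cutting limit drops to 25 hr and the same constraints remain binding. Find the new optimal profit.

1383.5

At the optimum: cutting uses 28 of 28 (binding); ink uses 128 of 137 (slack = 9); press time uses 144 of 144 (binding).
Slack constraints have shadow price 0 (complementary slackness).
The binding rows give the dual system: 1·y_cutting + 6·y_press time = 57.5 and 1·y_cutting + 4·y_press time = 39.5.
Solving: y_cutting = 3.5, y_press time = 9.
Δz = y_cutting·Δb = 3.5 × (-3) = -10.5, so new z* = 1394 − 10.5 = 1383.5.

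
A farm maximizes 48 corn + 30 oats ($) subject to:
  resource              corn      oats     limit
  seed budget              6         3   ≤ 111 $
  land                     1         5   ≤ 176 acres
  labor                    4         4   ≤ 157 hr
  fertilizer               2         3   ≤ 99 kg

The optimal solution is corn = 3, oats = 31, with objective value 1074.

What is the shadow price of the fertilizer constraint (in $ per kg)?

3

At the optimum: seed budget uses 111 of 111 (binding); land uses 158 of 176 (slack = 18); labor uses 136 of 157 (slack = 21); fertilizer uses 99 of 99 (binding).
Since land, labor are not tight, their duals are 0.
Dual feasibility on the basic columns requires 6·y_seed budget + 2·y_fertilizer = 48, 3·y_seed budget + 3·y_fertilizer = 30.
→ y_seed budget = 7 and y_fertilizer = 3.
Shadow price of fertilizer = 3.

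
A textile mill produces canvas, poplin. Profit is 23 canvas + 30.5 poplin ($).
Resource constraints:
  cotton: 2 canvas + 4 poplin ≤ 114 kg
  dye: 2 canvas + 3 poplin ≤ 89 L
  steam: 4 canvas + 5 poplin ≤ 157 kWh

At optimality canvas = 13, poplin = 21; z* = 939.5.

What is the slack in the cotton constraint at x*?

cotton used = 2·13 + 4·21 = 110; slack = 114 − 110 = 4.

4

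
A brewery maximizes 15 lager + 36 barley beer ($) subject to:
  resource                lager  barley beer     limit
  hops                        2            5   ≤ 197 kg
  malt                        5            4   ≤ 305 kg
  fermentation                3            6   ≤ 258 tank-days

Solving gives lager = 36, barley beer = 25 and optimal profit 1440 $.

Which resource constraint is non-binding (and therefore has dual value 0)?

malt

hops: 197/197 (binding)
malt: 280/305 (slack 25)
fermentation: 258/258 (binding)
By complementary slackness, a constraint with positive slack has shadow price 0 → malt.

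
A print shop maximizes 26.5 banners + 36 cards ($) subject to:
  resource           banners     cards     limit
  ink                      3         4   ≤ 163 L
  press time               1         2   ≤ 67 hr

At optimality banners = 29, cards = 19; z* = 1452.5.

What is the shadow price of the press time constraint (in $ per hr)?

At the optimum: ink uses 163 of 163 (binding); press time uses 67 of 67 (binding).
The binding rows give the dual system: 3·y_ink + 1·y_press time = 26.5 and 4·y_ink + 2·y_press time = 36.
→ y_ink = 8.5 and y_press time = 1.
Shadow price of press time = 1.

1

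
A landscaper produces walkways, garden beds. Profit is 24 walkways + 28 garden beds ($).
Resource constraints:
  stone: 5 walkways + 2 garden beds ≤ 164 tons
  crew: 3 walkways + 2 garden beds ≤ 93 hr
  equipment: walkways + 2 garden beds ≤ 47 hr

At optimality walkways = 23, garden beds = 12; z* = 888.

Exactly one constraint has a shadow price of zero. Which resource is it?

stone

stone: 139/164 (slack 25)
crew: 93/93 (binding)
equipment: 47/47 (binding)
By complementary slackness, a constraint with positive slack has shadow price 0 → stone.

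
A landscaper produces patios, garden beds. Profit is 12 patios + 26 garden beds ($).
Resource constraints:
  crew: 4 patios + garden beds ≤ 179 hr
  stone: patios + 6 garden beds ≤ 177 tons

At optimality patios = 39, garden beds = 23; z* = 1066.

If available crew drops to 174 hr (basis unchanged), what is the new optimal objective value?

At the optimum: crew uses 179 of 179 (binding); stone uses 177 of 177 (binding).
From A_Bᵀ y = c: 4·y_crew + 1·y_stone = 12; 1·y_crew + 6·y_stone = 26.
This yields shadow prices y_crew = 2, y_stone = 4.
Δz = y_crew·Δb = 2 × (-5) = -10, so new z* = 1066 − 10 = 1056.

1056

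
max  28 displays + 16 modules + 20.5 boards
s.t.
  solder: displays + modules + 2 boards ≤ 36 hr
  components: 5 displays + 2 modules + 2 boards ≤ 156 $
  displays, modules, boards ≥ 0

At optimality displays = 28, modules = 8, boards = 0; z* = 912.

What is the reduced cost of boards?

-3.5

Check each constraint at x*: solder 36/36 (tight); components 156/156 (tight).
Dual feasibility on the basic columns requires 1·y_solder + 5·y_components = 28, 1·y_solder + 2·y_components = 16.
Solving: y_solder = 8, y_components = 4.
Reduced cost of boards: c₃ − yᵀa₃ = 20.5 − (8·2 + 4·2) = 20.5 − 24 = -3.5.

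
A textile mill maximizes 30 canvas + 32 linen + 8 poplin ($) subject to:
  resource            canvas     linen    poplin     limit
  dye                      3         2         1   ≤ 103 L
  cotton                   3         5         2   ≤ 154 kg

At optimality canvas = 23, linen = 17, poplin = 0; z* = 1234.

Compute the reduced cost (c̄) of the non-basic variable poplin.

-6

At the optimum: dye uses 103 of 103 (binding); cotton uses 154 of 154 (binding).
From A_Bᵀ y = c: 3·y_dye + 3·y_cotton = 30; 2·y_dye + 5·y_cotton = 32.
This yields shadow prices y_dye = 6, y_cotton = 4.
Reduced cost of poplin: c₃ − yᵀa₃ = 8 − (6·1 + 4·2) = 8 − 14 = -6.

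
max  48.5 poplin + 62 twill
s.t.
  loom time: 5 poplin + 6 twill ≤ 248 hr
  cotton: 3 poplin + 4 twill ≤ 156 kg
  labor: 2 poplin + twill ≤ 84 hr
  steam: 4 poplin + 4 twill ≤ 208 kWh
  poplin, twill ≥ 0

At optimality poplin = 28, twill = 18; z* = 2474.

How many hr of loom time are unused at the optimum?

loom time used = 5·28 + 6·18 = 248; slack = 248 − 248 = 0.

0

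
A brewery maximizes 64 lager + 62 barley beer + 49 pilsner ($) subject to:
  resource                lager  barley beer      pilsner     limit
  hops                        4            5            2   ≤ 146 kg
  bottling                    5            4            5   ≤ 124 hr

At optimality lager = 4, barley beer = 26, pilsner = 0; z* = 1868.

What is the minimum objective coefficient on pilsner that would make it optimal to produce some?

52

Check each constraint at x*: hops 146/146 (tight); bottling 124/124 (tight).
From A_Bᵀ y = c: 4·y_hops + 5·y_bottling = 64; 5·y_hops + 4·y_bottling = 62.
Solving: y_hops = 6, y_bottling = 8.
pilsner enters the basis when its profit ≥ yᵀa₃ = 6·2 + 8·5 = 52.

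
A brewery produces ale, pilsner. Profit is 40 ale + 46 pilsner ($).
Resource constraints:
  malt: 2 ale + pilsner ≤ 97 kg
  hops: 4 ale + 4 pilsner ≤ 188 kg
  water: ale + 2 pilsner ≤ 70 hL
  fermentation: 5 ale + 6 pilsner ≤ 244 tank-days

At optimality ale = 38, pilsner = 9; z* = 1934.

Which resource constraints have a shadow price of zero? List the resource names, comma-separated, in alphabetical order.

malt: 85/97 (slack 12)
hops: 188/188 (binding)
water: 56/70 (slack 14)
fermentation: 244/244 (binding)
By complementary slackness, a constraint with positive slack has shadow price 0 → malt, water.

malt, water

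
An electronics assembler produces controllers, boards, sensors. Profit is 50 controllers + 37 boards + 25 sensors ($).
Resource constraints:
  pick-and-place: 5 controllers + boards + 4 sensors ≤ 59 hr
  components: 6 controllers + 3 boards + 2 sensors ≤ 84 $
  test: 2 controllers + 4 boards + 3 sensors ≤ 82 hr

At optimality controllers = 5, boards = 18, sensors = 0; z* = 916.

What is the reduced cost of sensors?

-1

Check each constraint at x*: pick-and-place 43/59 (slack 16); components 84/84 (tight); test 82/82 (tight).
By complementary slackness, y = 0 for the non-binding constraint.
The binding rows give the dual system: 6·y_components + 2·y_test = 50 and 3·y_components + 4·y_test = 37.
→ y_components = 7 and y_test = 4.
Reduced cost of sensors: c₃ − yᵀa₃ = 25 − (7·2 + 4·3) = 25 − 26 = -1.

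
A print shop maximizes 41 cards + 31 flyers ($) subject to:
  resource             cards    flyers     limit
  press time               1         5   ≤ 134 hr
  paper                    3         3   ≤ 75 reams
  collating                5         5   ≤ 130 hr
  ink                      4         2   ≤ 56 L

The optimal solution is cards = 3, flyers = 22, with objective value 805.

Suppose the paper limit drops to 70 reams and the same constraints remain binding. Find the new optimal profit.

Binding: paper and ink. Non-binding: press time (21 unused), collating (5 unused).
Since press time, collating are not tight, their duals are 0.
The binding rows give the dual system: 3·y_paper + 4·y_ink = 41 and 3·y_paper + 2·y_ink = 31.
Solving: y_paper = 7, y_ink = 5.
Δz = y_paper·Δb = 7 × (-5) = -35, so new z* = 805 − 35 = 770.

770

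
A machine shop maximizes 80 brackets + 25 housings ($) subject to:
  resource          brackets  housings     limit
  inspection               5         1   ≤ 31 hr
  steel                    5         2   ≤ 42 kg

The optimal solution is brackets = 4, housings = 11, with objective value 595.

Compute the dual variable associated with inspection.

At the optimum: inspection uses 31 of 31 (binding); steel uses 42 of 42 (binding).
Dual feasibility on the basic columns requires 5·y_inspection + 5·y_steel = 80, 1·y_inspection + 2·y_steel = 25.
This yields shadow prices y_inspection = 7, y_steel = 9.
Shadow price of inspection = 7.

7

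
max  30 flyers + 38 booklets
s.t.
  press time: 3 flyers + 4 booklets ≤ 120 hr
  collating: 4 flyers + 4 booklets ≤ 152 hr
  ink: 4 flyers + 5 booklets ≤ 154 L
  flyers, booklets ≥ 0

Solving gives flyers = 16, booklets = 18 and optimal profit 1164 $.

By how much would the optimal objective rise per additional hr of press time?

2

Check each constraint at x*: press time 120/120 (tight); collating 136/152 (slack 16); ink 154/154 (tight).
By complementary slackness, y = 0 for the non-binding constraint.
The binding rows give the dual system: 3·y_press time + 4·y_ink = 30 and 4·y_press time + 5·y_ink = 38.
Solving: y_press time = 2, y_ink = 6.
Shadow price of press time = 2.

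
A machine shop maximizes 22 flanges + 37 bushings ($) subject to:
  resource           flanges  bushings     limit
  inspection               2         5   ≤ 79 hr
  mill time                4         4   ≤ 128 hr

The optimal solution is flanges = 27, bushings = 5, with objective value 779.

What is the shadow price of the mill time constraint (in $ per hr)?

3

At the optimum: inspection uses 79 of 79 (binding); mill time uses 128 of 128 (binding).
The binding rows give the dual system: 2·y_inspection + 4·y_mill time = 22 and 5·y_inspection + 4·y_mill time = 37.
→ y_inspection = 5 and y_mill time = 3.
Shadow price of mill time = 3.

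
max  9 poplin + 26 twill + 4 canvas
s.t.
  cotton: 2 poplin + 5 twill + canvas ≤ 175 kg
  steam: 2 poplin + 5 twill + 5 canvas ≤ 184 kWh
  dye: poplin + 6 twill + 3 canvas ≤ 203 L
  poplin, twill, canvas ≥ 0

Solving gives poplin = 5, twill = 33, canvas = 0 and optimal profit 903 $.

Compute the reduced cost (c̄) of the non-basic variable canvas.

At the optimum: cotton uses 175 of 175 (binding); steam uses 175 of 184 (slack = 9); dye uses 203 of 203 (binding).
Slack constraints have shadow price 0 (complementary slackness).
The binding rows give the dual system: 2·y_cotton + 1·y_dye = 9 and 5·y_cotton + 6·y_dye = 26.
This yields shadow prices y_cotton = 4, y_dye = 1.
Reduced cost of canvas: c₃ − yᵀa₃ = 4 − (4·1 + 1·3) = 4 − 7 = -3.

-3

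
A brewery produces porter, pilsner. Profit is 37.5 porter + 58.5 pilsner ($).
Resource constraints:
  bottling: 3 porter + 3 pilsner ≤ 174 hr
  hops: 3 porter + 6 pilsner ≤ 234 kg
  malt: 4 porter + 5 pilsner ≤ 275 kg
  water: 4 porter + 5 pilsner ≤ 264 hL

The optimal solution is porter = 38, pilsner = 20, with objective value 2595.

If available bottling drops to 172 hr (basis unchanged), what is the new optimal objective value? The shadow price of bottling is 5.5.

Δb = -2, so new z* = 2595 + (5.5)·(-2) = 2595 − 11 = 2584.

2584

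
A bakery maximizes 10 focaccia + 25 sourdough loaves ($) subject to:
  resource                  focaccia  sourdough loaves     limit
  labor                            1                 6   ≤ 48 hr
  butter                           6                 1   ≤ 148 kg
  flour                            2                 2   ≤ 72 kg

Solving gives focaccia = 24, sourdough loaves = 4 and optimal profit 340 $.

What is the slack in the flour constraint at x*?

flour used = 2·24 + 2·4 = 56; slack = 72 − 56 = 16.

16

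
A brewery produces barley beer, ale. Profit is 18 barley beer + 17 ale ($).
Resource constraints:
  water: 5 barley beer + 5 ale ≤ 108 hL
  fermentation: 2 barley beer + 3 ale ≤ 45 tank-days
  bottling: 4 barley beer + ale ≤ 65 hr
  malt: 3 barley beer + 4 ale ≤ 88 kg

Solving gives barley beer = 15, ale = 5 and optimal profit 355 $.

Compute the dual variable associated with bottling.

2

Check each constraint at x*: water 100/108 (slack 8); fermentation 45/45 (tight); bottling 65/65 (tight); malt 65/88 (slack 23).
By complementary slackness, y = 0 for the non-binding constraints.
Dual feasibility on the basic columns requires 2·y_fermentation + 4·y_bottling = 18, 3·y_fermentation + 1·y_bottling = 17.
Solving: y_fermentation = 5, y_bottling = 2.
Shadow price of bottling = 2.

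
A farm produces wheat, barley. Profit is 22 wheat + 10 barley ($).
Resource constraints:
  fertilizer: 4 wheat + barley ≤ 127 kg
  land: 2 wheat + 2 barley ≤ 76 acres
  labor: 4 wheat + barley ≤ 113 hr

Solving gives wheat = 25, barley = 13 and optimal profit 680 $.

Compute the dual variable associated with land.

3

At the optimum: fertilizer uses 113 of 127 (slack = 14); land uses 76 of 76 (binding); labor uses 113 of 113 (binding).
Since fertilizer is not tight, its dual is 0.
Dual feasibility on the basic columns requires 2·y_land + 4·y_labor = 22, 2·y_land + 1·y_labor = 10.
This yields shadow prices y_land = 3, y_labor = 4.
Shadow price of land = 3.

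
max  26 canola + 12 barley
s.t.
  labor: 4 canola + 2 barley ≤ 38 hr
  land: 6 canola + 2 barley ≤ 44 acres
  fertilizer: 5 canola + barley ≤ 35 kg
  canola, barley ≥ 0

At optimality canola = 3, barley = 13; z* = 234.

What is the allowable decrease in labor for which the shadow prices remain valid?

7

Binding constraints: labor, land. The basis is B = [[4,2],[6,2]] with det -4.
Per unit decrease in labor, x* moves by d = (0.5, -1.5).
The basis stays optimal until fertilizer becomes binding; allowable decrease = 7 hr.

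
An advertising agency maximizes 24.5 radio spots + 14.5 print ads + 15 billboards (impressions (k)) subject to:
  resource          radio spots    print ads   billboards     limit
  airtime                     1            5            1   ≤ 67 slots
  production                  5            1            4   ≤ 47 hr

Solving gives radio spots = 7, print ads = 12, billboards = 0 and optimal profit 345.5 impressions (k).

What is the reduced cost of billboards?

Both airtime and production are binding at x*.
From A_Bᵀ y = c: 1·y_airtime + 5·y_production = 24.5; 5·y_airtime + 1·y_production = 14.5.
This yields shadow prices y_airtime = 2, y_production = 4.5.
Reduced cost of billboards: c₃ − yᵀa₃ = 15 − (2·1 + 4.5·4) = 15 − 20 = -5.

-5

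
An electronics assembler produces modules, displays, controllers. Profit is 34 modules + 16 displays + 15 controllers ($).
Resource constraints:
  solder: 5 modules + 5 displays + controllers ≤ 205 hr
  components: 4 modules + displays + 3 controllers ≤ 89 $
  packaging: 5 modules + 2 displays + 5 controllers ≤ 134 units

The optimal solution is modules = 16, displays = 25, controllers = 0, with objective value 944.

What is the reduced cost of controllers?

-5

Check each constraint at x*: solder 205/205 (tight); components 89/89 (tight); packaging 130/134 (slack 4).
Since packaging is not tight, its dual is 0.
Dual feasibility on the basic columns requires 5·y_solder + 4·y_components = 34, 5·y_solder + 1·y_components = 16.
Solving: y_solder = 2, y_components = 6.
Reduced cost of controllers: c₃ − yᵀa₃ = 15 − (2·1 + 6·3) = 15 − 20 = -5.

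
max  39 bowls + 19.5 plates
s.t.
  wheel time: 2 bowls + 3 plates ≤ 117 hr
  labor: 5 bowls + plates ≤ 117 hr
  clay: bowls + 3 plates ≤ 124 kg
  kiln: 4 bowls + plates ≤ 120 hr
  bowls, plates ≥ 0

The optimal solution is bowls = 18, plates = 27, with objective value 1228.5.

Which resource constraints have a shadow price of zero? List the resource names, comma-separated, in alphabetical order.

clay, kiln

wheel time: 117/117 (binding)
labor: 117/117 (binding)
clay: 99/124 (slack 25)
kiln: 99/120 (slack 21)
By complementary slackness, a constraint with positive slack has shadow price 0 → clay, kiln.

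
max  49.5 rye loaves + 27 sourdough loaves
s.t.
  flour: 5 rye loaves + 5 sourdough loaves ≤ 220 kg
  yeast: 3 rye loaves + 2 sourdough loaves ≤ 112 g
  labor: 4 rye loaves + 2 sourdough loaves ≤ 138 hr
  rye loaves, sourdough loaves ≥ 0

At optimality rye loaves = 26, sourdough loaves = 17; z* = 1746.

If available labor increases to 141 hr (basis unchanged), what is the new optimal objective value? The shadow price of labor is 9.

Δb = 3, so new z* = 1746 + (9)·(3) = 1746 + 27 = 1773.

1773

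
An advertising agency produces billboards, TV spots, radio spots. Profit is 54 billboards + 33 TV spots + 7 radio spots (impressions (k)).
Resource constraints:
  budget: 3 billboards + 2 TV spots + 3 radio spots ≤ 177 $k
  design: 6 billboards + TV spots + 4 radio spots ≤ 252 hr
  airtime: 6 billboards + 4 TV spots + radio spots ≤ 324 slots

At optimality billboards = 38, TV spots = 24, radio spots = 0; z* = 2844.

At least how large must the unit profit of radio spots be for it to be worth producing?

At the optimum: budget uses 162 of 177 (slack = 15); design uses 252 of 252 (binding); airtime uses 324 of 324 (binding).
By complementary slackness, y = 0 for the non-binding constraint.
Dual feasibility on the basic columns requires 6·y_design + 6·y_airtime = 54, 1·y_design + 4·y_airtime = 33.
→ y_design = 1 and y_airtime = 8.
radio spots enters the basis when its profit ≥ yᵀa₃ = 1·4 + 8·1 = 12.

12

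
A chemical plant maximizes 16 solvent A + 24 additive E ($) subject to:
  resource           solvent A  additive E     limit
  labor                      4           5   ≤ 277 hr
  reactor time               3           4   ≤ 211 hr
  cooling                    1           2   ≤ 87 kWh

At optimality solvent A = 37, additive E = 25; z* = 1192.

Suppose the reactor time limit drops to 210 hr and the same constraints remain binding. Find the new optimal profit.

1188

Check each constraint at x*: labor 273/277 (slack 4); reactor time 211/211 (tight); cooling 87/87 (tight).
Slack constraints have shadow price 0 (complementary slackness).
The binding rows give the dual system: 3·y_reactor time + 1·y_cooling = 16 and 4·y_reactor time + 2·y_cooling = 24.
This yields shadow prices y_reactor time = 4, y_cooling = 4.
Δz = y_reactor time·Δb = 4 × (-1) = -4, so new z* = 1192 − 4 = 1188.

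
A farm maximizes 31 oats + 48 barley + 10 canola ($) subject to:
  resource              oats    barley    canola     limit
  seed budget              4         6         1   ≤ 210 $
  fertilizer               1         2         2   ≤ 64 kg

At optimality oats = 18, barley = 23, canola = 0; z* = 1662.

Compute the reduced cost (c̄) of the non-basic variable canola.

-3

Check each constraint at x*: seed budget 210/210 (tight); fertilizer 64/64 (tight).
From A_Bᵀ y = c: 4·y_seed budget + 1·y_fertilizer = 31; 6·y_seed budget + 2·y_fertilizer = 48.
→ y_seed budget = 7 and y_fertilizer = 3.
Reduced cost of canola: c₃ − yᵀa₃ = 10 − (7·1 + 3·2) = 10 − 13 = -3.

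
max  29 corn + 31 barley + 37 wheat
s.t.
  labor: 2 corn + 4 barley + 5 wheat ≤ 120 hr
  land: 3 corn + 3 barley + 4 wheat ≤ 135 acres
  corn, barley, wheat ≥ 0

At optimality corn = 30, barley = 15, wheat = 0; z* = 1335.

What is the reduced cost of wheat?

Both labor and land are binding at x*.
The binding rows give the dual system: 2·y_labor + 3·y_land = 29 and 4·y_labor + 3·y_land = 31.
→ y_labor = 1 and y_land = 9.
Reduced cost of wheat: c₃ − yᵀa₃ = 37 − (1·5 + 9·4) = 37 − 41 = -4.

-4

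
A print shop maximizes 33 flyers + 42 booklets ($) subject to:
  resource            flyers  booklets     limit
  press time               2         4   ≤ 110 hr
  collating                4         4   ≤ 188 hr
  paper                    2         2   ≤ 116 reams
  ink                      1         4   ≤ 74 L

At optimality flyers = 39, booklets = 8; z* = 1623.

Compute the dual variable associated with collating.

Check each constraint at x*: press time 110/110 (tight); collating 188/188 (tight); paper 94/116 (slack 22); ink 71/74 (slack 3).
Slack constraints have shadow price 0 (complementary slackness).
The binding rows give the dual system: 2·y_press time + 4·y_collating = 33 and 4·y_press time + 4·y_collating = 42.
This yields shadow prices y_press time = 4.5, y_collating = 6.
Shadow price of collating = 6.

6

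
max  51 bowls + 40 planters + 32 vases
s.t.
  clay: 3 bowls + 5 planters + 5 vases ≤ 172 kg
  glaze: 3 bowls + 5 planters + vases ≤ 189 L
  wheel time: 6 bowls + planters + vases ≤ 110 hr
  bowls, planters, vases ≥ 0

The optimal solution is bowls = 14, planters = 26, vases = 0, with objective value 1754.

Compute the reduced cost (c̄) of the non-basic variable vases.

-8

Check each constraint at x*: clay 172/172 (tight); glaze 172/189 (slack 17); wheel time 110/110 (tight).
Since glaze is not tight, its dual is 0.
Dual feasibility on the basic columns requires 3·y_clay + 6·y_wheel time = 51, 5·y_clay + 1·y_wheel time = 40.
This yields shadow prices y_clay = 7, y_wheel time = 5.
Reduced cost of vases: c₃ − yᵀa₃ = 32 − (7·5 + 5·1) = 32 − 40 = -8.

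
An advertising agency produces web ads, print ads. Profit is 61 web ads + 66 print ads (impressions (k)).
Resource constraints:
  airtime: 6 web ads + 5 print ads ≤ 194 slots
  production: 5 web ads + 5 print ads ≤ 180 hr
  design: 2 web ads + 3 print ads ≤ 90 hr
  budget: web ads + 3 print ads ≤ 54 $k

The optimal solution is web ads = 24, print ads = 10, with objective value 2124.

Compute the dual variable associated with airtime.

9

Binding: airtime and budget. Non-binding: production (10 unused), design (12 unused).
Slack constraints have shadow price 0 (complementary slackness).
Dual feasibility on the basic columns requires 6·y_airtime + 1·y_budget = 61, 5·y_airtime + 3·y_budget = 66.
Solving: y_airtime = 9, y_budget = 7.
Shadow price of airtime = 9.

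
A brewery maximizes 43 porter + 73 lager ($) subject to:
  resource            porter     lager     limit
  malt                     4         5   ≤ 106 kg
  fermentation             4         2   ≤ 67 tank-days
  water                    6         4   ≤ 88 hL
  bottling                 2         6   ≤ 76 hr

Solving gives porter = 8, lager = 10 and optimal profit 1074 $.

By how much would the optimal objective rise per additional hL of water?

4

Binding: water and bottling. Non-binding: malt (24 unused), fermentation (15 unused).
Slack constraints have shadow price 0 (complementary slackness).
The binding rows give the dual system: 6·y_water + 2·y_bottling = 43 and 4·y_water + 6·y_bottling = 73.
Solving: y_water = 4, y_bottling = 9.5.
Shadow price of water = 4.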